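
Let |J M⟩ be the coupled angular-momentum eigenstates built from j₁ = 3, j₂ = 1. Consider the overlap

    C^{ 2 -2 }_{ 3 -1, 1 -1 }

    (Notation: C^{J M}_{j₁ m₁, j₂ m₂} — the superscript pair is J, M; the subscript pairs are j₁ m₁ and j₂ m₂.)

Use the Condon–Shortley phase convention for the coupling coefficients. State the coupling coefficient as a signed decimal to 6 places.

+√(1/21) = +0.218218

√[5·2!4!0!/7! · 2!4!0!2!0!4!] = √(768/7)
  +(−1)^0/∏(0,2,4,0,0,0)! = 1/48  (running 1/48)
⟨..|..⟩ = √(768/7)·(1/48) = +0.218218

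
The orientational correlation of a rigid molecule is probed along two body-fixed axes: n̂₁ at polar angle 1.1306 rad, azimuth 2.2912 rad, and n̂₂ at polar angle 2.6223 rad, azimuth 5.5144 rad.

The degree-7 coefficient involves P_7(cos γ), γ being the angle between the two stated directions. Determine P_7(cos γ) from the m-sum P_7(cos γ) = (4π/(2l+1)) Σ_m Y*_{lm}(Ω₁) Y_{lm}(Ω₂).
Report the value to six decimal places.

Term-by-term m-sum for l=7 (normalisation 4π/15 = 0.837758):
  m=-7: (-0.234571-0.080461i) × (+0.002299-0.002908i) = -0.000773+0.000497i  (running Σ = -0.000773+0.000497i)
  m=-6: (+0.166149+0.404239i) × (+0.002415+0.024144i) = -0.009359+0.004987i  (running Σ = -0.010132+0.005484i)
  m=-5: (+0.134409-0.270996i) × (-0.074178-0.062775i) = -0.026982+0.011664i  (running Σ = -0.037114+0.017149i)
  m=-4: (+0.129450-0.034434i) × (+0.262132-0.017445i) = +0.033332-0.011284i  (running Σ = -0.003781+0.005864i)
  m=-3: (-0.290510-0.194687i) × (-0.312947+0.345805i) = +0.158238-0.039533i  (running Σ = +0.154457-0.033669i)
  m=-2: (+0.001829+0.013994i) × (-0.014812-0.445622i) = +0.006209-0.001023i  (running Σ = +0.160666-0.034691i)
  m=-1: (-0.219606+0.250182i) × (-0.017394-0.016826i) = +0.008029-0.000657i  (running Σ = +0.168695-0.035348i)
  m=0: (+0.055766-0.000000i) × (+0.449149+0.000000i) = +0.025047+0.000000i  (running Σ = +0.193742-0.035348i)
  m=1: (+0.219606+0.250182i) × (+0.017394-0.016826i) = +0.008029+0.000657i  (running Σ = +0.201772-0.034691i)
  m=2: (+0.001829-0.013994i) × (-0.014812+0.445622i) = +0.006209+0.001023i  (running Σ = +0.207981-0.033669i)
  m=3: (+0.290510-0.194687i) × (+0.312947+0.345805i) = +0.158238+0.039533i  (running Σ = +0.366219+0.005864i)
  m=4: (+0.129450+0.034434i) × (+0.262132+0.017445i) = +0.033332+0.011284i  (running Σ = +0.399551+0.017149i)
  m=5: (-0.134409-0.270996i) × (+0.074178-0.062775i) = -0.026982-0.011664i  (running Σ = +0.372569+0.005484i)
  m=6: (+0.166149-0.404239i) × (+0.002415-0.024144i) = -0.009359-0.004987i  (running Σ = +0.363211+0.000497i)
  m=7: (+0.234571-0.080461i) × (-0.002299-0.002908i) = -0.000773-0.000497i  (running Σ = +0.362437-0.000000i)
Total Σ_m = +0.362437-0.000000i. Multiply by 0.837758: +0.303635-0.000000i. P_7(cos γ) = 0.303635

0.303635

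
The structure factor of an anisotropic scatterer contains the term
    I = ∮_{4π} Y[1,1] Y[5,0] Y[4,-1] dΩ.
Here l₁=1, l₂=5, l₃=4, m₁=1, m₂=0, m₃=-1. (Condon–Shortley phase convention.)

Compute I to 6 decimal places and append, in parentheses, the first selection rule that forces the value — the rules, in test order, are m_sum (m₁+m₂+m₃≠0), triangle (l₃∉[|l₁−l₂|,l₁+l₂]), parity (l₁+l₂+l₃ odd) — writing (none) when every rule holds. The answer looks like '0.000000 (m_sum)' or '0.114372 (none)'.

m-sum 0 ✓  L=10 even ✓  4≤4≤6 ✓
Π(2lᵢ+1) = 3×11×9 = 297
triangle coeff Δ(1,5,4) = 1/495
Σ_t [1,1]: t=1:−1/576 = -1/576
(3j)²=5/99 [(1 5 4; 0 0 0)], sign=-1
Σ_t [0,0]: t=0:+1/1440 = 1/1440
(3j)²=2/99 [(1 5 4; 1 0 -1)], sign=-1
⇒ 4πI² = 10/33
I = (+1)√(10/33/(4π)) = 0.15528807
No selection rule forces the value: the integral is nonzero (none).

0.155288 (none)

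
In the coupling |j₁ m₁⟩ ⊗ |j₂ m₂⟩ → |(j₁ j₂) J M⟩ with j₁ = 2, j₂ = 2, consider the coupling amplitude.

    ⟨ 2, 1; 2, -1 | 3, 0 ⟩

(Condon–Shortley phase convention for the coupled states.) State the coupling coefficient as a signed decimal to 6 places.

+0.632456  (= +√(2/5))

triangle: 1!*3!*3!/8! = 36/40320
(j±m)!: 3!*1!*1!*3!*3!*3! = 1296
prefactor² = (2J+1)*Δ*N² = 81/10
  k=0: +1/(0!*1!*1!*1!*2!*2!) = 1/4
  k=1: −1/(1!*0!*0!*0!*3!*3!) = -1/36
Σ = 2/9  ⇒  CG² = 81/10*(2/9)² = 2/5
CG = +√(2/5) = +0.632456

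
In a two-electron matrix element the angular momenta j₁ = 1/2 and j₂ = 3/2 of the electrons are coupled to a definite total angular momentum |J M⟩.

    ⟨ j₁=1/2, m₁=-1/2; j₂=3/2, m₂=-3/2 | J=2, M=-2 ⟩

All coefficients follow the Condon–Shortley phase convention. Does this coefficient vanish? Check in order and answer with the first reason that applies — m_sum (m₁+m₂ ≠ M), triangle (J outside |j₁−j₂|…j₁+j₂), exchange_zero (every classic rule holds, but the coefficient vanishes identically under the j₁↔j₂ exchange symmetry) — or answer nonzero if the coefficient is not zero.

m-sum: m₁+m₂ = -1/2+(-3/2) = -2, M = -2  ✓
triangle: |j₁−j₂| = 1 ≤ J = 2 ≤ j₁+j₂ = 2  ✓
exchange: j₁≠j₂ or m₁≠m₂ — the exchange symmetry imposes no constraint here
value check: CG = +1 = +1.000000 ≠ 0

nonzero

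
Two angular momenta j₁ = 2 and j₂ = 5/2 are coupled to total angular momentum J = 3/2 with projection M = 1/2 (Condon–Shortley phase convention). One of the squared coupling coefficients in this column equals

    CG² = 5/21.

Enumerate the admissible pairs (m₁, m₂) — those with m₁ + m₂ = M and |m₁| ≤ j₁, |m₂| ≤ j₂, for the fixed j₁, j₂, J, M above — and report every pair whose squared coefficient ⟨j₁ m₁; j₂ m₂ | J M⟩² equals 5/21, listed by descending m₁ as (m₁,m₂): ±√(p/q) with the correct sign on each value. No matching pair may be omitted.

Admissible pairs with m₁+m₂ = M = 1/2: (-2,5/2), (-1,3/2), (0,1/2), (1,-1/2), (2,-3/2)
  (m₁,m₂)=(2,-3/2): CG² = 32/105, CG = +√(32/105)
  (m₁,m₂)=(1,-1/2): CG² = 5/21, CG = −√(5/21)   ← matches the target
  (m₁,m₂)=(0,1/2): CG² = 2/35, CG = +√(2/35)
  (m₁,m₂)=(-1,3/2): CG² = 2/105, CG = +√(2/105)
  (m₁,m₂)=(-2,5/2): CG² = 8/21, CG = −√(8/21)
Pairs with CG² = 5/21: (1,-1/2): −√(5/21)

(1,-1/2): −√(5/21)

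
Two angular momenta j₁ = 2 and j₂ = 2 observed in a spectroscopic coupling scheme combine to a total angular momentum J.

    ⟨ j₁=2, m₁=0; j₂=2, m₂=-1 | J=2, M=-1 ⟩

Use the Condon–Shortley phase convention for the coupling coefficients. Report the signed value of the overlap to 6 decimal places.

√[5·2!2!2!/7! · 2!2!1!3!1!3!] = √(8/7)
  +(−1)^0/∏(0,2,2,1,0,1)! = 1/4  (running 1/4)
  +(−1)^1/∏(1,1,1,0,1,2)! = -1/2  (running -1/4)
⟨..|..⟩ = √(8/7)·(-1/4) = -0.267261

-0.267261  (= −√(1/14))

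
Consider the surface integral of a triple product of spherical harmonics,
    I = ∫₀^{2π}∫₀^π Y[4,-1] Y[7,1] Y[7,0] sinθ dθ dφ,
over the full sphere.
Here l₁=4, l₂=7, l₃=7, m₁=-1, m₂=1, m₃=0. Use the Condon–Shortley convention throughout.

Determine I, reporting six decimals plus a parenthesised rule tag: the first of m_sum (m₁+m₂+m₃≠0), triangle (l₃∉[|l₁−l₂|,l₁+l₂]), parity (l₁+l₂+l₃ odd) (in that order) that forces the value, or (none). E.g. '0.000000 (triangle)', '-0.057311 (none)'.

-0.037251 (none)

Rules hold: Σm=0, L=18 even, 3≤7≤11.
N = 9·15·15 = 2025
Δ = 4!·4!·10!/19! = 1/58198140
Racah Σ t=0..4: t=0:+1/17418240 t=1:−1/622080 t=2:+1/230400 t=3:−1/622080 t=4:+1/17418240 = 1/806400
⇒ 3j(4 7 7; 0 0 0)² = 2268/230945, sgn -1
Racah Σ t=1..4: t=1:−1/4354560 t=2:+1/414720 t=3:−1/345600 t=4:+1/2488320 = -1/3225600
⇒ 3j(4 7 7; -1 1 0)² = 81/92378, sgn +1
4πI² = N·(3j₀)²·(3jₘ)² = 37200870/2133423721
I = -1·√(0.0174372/4π) = -0.03725058
No selection rule forces the value: the integral is nonzero (none).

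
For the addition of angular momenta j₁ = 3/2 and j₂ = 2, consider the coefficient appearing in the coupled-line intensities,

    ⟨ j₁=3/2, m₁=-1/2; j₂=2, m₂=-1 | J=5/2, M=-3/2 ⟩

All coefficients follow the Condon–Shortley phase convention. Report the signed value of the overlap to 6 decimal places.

j₁+j₂−J=1  J+j₁−j₂=2  J−j₁+j₂=3  j₁+j₂+J+1=7
(j₁±m₁, j₂±m₂, J±M) = (1,2,1,3,1,4)
P² = 144/35
sum k=0..1:
  [0] +1/4 = 1/4
  [1] −1/6 = -1/6
S = 1/12
C² = P²·S² = 1/35 ; C = +0.169031

+√(1/35) ≈ +0.169031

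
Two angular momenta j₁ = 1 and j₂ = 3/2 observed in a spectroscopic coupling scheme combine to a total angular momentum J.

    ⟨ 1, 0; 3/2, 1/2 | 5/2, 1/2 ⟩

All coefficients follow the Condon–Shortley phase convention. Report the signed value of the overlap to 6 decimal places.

+√(3/5) ≈ +0.774597

j₁+j₂−J=0  J+j₁−j₂=2  J−j₁+j₂=3  j₁+j₂+J+1=6
(j₁±m₁, j₂±m₂, J±M) = (1,1,2,1,3,2)
P² = 12/5
sum k=0..0:
  [0] +1/2 = 1/2
S = 1/2
C² = P²·S² = 3/5 ; C = +0.774597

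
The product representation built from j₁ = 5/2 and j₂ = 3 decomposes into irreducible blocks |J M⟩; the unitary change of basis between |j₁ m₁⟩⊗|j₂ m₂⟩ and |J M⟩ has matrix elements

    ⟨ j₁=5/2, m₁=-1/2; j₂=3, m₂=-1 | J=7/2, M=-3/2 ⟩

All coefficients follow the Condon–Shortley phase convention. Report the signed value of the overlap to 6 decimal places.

−√(5/21) = -0.487950

triangle: 2!×3!×4!/10! = 288/3628800
(j±m)!: 2!×3!×2!×4!×2!×5! = 138240
prefactor² = (2J+1)×Δ×N² = 3072/35
  k=0: +1/(0!×2!×3!×2!×0!×2!) = 1/48
  k=1: −1/(1!×1!×2!×1!×1!×3!) = -1/12
  k=2: +1/(2!×0!×1!×0!×2!×4!) = 1/96
Σ = -5/96  ⇒  CG² = 3072/35×(-5/96)² = 5/21
CG = −√(5/21) = -0.487950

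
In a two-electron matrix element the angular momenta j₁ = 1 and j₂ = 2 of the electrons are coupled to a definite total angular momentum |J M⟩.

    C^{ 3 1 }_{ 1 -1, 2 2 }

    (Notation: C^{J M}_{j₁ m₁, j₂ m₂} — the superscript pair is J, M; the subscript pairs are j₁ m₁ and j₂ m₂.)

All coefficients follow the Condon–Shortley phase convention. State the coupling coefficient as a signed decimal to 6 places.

+0.258199

j₁+j₂−J=0  J+j₁−j₂=2  J−j₁+j₂=4  j₁+j₂+J+1=7
(j₁±m₁, j₂±m₂, J±M) = (0,2,4,0,4,2)
P² = 768/5
sum k=0..0:
  [0] +1/48 = 1/48
S = 1/48
C² = P²·S² = 1/15 ; C = +0.258199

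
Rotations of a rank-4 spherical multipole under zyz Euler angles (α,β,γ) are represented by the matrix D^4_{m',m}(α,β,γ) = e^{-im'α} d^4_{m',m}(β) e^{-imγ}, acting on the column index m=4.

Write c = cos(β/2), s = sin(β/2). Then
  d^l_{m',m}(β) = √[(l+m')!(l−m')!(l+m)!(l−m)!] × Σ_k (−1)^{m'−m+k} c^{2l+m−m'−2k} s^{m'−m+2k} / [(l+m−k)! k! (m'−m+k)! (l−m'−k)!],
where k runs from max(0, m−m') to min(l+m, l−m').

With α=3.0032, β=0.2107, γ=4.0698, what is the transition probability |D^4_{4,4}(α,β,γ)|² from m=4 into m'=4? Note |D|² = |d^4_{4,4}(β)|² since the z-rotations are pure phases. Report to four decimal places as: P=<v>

First d^4_{4,4}(β=0.2107), then the phase factors e^{-i(4)α} and e^{-i(4)γ}:
With c≡cos(β/2)=0.994456 and s≡sin(β/2)=0.105155, N=[40320·1·40320·1]^{1/2}=40320.000000
k: max(0,(4)−(4))=0 … min(4+(4),4−(4))=0
  k=0: (−1)^0·40320.0000/(40320)·0.9945^8·0.1052^0 = +0.956498
d^4_{4,4}(0.2107) = +0.956498
|D^4_{4,4}|² = |d^4_{4,4}(β)|² = (+0.956498)² = 0.914888 (the z-rotation phases have unit modulus)

P=0.9149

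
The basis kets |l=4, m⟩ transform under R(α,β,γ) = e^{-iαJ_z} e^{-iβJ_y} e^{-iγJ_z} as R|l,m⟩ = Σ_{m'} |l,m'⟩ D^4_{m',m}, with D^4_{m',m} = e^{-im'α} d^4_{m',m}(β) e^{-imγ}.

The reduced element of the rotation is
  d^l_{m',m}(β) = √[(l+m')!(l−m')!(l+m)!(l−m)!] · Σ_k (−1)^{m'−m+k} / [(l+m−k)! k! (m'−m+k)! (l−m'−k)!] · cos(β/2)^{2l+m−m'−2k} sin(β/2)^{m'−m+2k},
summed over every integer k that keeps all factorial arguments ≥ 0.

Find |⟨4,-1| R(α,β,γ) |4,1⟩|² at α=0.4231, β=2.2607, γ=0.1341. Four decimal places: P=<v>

P=0.1857

Split into d^4_{-1,1}(β=2.2607) × two z-phases.
Half-angle: c=0.426343, s=0.904561. N=√(6·120·120·6)=720.000000
k: max(0,(1)−(-1))=2 … min(4+(1),4−(-1))=5
  k=2: (−1)^0·720.0000/(72)·0.4263^6·0.9046^2 = +0.049140
  k=3: (−1)^1·720.0000/(24)·0.4263^4·0.9046^4 = -0.663607
  k=4: (−1)^2·720.0000/(48)·0.4263^2·0.9046^6 = +1.493614
  k=5: (−1)^3·720.0000/(720)·0.4263^0·0.9046^8 = -0.448234
d^4_{-1,1}(2.2607) = +0.049140 -0.663607 +1.493614 -0.448234 = +0.430913
|D^4_{-1,1}|² = |d^4_{-1,1}(β)|² = (+0.430913)² = 0.185686 (the z-rotation phases have unit modulus)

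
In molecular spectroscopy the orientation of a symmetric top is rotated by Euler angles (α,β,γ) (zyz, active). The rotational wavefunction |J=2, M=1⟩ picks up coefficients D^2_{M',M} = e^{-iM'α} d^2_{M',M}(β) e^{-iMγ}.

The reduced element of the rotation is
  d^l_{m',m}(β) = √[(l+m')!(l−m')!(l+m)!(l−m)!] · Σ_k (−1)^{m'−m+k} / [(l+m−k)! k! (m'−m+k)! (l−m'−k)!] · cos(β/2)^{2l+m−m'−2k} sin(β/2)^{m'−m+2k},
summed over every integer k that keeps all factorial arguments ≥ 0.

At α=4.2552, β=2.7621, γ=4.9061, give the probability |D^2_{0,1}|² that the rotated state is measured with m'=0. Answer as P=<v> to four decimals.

P=0.1776

Split into d^2_{0,1}(β=2.7621) × two z-phases.
c=cos(2.762100/2)=0.188610, s=sin(2.762100/2)=0.982052; N=√[2·2·6·1]=4.898979
The bounds max(0,m−m')=1 and min(l+m,l−m')=2 give 2 terms
  k=1: (−1)^0·4.8990/(2)·0.1886^3·0.9821^1 = +0.016140
  k=2: (−1)^1·4.8990/(2)·0.1886^1·0.9821^3 = -0.437566
d^2_{0,1}(2.7621) = +0.016140 -0.437566 = -0.421426
|D^2_{0,1}|² = |d^2_{0,1}(β)|² = (-0.421426)² = 0.177600 (the z-rotation phases have unit modulus)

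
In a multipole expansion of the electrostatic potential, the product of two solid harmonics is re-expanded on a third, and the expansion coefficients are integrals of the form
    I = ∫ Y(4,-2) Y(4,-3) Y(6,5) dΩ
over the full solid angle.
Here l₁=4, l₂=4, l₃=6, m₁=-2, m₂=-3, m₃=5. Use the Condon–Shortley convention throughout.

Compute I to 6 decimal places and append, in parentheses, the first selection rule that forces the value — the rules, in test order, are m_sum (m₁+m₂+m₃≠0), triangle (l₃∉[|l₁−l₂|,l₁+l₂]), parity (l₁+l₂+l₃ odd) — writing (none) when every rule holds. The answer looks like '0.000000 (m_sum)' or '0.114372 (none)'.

Rules hold: Σm=0, L=14 even, 0≤6≤8.
N = 9·9·13 = 1053
Δ = 2!·6!·6!/15! = 1/1261260
Racah Σ t=0..2: t=0:+1/4608 t=1:−1/1296 t=2:+1/4608 = -7/20736
⇒ 3j(4 4 6; 0 0 0)² = 20/1287, sgn -1
Racah Σ t=0..1: t=0:+1/172800 t=1:−1/86400 = -1/172800
⇒ 3j(4 4 6; -2 -3 5)² = 1/130, sgn +1
4πI² = N·(3j₀)²·(3jₘ)² = 18/143
I = -1·√(0.125874/4π) = -0.10008369
No selection rule forces the value: the integral is nonzero (none).

-0.100084 (none)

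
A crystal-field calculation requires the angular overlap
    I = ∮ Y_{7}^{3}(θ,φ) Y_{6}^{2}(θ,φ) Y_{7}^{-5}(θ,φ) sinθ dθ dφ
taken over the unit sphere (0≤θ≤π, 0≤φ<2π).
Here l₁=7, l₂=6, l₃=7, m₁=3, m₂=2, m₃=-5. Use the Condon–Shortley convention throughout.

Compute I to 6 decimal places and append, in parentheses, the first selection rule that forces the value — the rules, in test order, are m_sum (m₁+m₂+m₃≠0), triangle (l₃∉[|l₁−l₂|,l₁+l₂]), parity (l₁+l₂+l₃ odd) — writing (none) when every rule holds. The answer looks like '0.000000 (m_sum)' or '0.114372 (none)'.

-0.112256 (none)

m-sum 0 ✓  L=20 even ✓  1≤7≤13 ✓
Π(2lᵢ+1) = 15×13×15 = 2925
triangle coeff Δ(7,6,7) = 1/2444321880
Σ_t [0,6]: t=0:+1/2612736000 t=1:−1/20736000 t=2:+1/1658880 t=3:−1/746496 t=4:+1/1658880 t=5:−1/20736000 t=6:+1/2612736000 = -1/4354560
(3j)²=1000/138567 [(7 6 7; 0 0 0)], sign=+1
Σ_t [2,4]: t=2:+1/49766400 t=3:−1/21772800 t=4:+1/92897280 = -1/66355200
(3j)²=63/8398 [(7 6 7; 3 2 -5)], sign=-1
⇒ 4πI² = 2362500/14919047
I = (-1)√(2362500/14919047/(4π)) = -0.11225623
No selection rule forces the value: the integral is nonzero (none).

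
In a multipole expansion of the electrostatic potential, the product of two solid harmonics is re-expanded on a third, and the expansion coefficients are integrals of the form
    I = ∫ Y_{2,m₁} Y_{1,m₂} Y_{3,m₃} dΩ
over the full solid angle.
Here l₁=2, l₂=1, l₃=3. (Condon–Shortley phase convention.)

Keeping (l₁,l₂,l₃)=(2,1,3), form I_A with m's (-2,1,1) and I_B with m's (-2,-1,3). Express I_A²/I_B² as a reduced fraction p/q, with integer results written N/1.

1/15

Same 2,1,3: normalisation and zero-m 3j drop out of the ratio.
A: Δ: 0! 4! 2! / 7! → 1/105; sum: t=0:+1/48 = 1/48; 3j²(2 1 3; -2 1 1) = Δ·Π!·Σ² = 1/105  (sign +1)
B: Δ: 0! 4! 2! / 7! → 1/105; sum: t=0:+1/48 = 1/48; 3j²(2 1 3; -2 -1 3) = Δ·Π!·Σ² = 1/7  (sign +1)
I_A²/I_B² = (1/105)/(1/7) = 1/15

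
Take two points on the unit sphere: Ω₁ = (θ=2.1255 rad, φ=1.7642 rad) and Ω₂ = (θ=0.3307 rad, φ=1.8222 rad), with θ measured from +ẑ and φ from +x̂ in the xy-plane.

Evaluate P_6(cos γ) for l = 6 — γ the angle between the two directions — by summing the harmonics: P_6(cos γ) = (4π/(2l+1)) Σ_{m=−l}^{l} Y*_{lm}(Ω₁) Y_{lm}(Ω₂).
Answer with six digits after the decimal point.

-0.033907

Expand P_6 via completeness: Σ_{m} conj(Y_{6,m}) at Ω₁ times Y_{6,m} at Ω₂ —
  term(m=-6) = (0.000097, -0.000035)   from Y*(Ω₁)=(-0.072716, -0.167134), Y(Ω₂)=(-0.000035, 0.000565)
  term(m=-5) = (-0.002142, 0.000639)   from Y*(Ω₁)=(0.322042, -0.222111), Y(Ω₂)=(-0.005434, -0.001763)
  term(m=-4) = (0.013040, -0.003081)   from Y*(Ω₁)=(0.273398, 0.267030), Y(Ω₂)=(0.018778, -0.029609)
  term(m=-3) = (-0.001540, 0.000271)   from Y*(Ω₁)=(-0.005943, 0.009067), Y(Ω₂)=(0.098786, 0.105148)
  term(m=-2) = (-0.131944, 0.015375)   from Y*(Ω₁)=(0.316873, 0.129071), Y(Ω₂)=(-0.340189, 0.187088)
  term(m=-1) = (0.083353, -0.004840)   from Y*(Ω₁)=(-0.027746, 0.141671), Y(Ω₂)=(-0.143876, -0.560181)
  term(m=+0) = (0.043195, 0.000000)   from Y*(Ω₁)=(0.306302, -0.000000), Y(Ω₂)=(0.141020, 0.000000)
  term(m=+1) = (0.083353, 0.004840)   from Y*(Ω₁)=(0.027746, 0.141671), Y(Ω₂)=(0.143876, -0.560181)
  term(m=+2) = (-0.131944, -0.015375)   from Y*(Ω₁)=(0.316873, -0.129071), Y(Ω₂)=(-0.340189, -0.187088)
  term(m=+3) = (-0.001540, -0.000271)   from Y*(Ω₁)=(0.005943, 0.009067), Y(Ω₂)=(-0.098786, 0.105148)
  term(m=+4) = (0.013040, 0.003081)   from Y*(Ω₁)=(0.273398, -0.267030), Y(Ω₂)=(0.018778, 0.029609)
  term(m=+5) = (-0.002142, -0.000639)   from Y*(Ω₁)=(-0.322042, -0.222111), Y(Ω₂)=(0.005434, -0.001763)
  term(m=+6) = (0.000097, 0.000035)   from Y*(Ω₁)=(-0.072716, 0.167134), Y(Ω₂)=(-0.000035, -0.000565)
Total Σ_m = (-0.035077, 0.000000). Multiply by 0.966644: (-0.033907, 0.000000). P_6(cos γ) = -0.033907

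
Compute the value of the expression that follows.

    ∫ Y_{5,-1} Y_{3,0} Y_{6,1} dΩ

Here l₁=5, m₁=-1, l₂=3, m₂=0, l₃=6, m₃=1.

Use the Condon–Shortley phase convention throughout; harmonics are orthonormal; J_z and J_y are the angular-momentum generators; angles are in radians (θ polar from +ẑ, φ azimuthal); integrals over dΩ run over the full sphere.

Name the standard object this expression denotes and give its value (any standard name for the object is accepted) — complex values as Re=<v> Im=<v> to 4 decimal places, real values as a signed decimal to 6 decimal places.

Gaunt coefficient, -0.123080

This is a Gaunt coefficient — the integral of a triple product of spherical harmonics over the sphere.
Rules hold: Σm=0, L=14 even, 2≤6≤8.
N = 11·7·13 = 1001
Δ = 2!·8!·4!/15! = 1/675675
Racah Σ t=0..2: t=0:+1/8640 t=1:−1/2304 t=2:+1/8640 = -7/34560
⇒ 3j(5 3 6; 0 0 0)² = 7/429, sgn -1
Racah Σ t=0..2: t=0:+1/17280 t=1:−1/2880 t=2:+1/6912 = -1/6912
⇒ 3j(5 3 6; -1 0 1)² = 5/429, sgn +1
4πI² = N·(3j₀)²·(3jₘ)² = 245/1287
I = -1·√(0.190365/4π) = -0.12308038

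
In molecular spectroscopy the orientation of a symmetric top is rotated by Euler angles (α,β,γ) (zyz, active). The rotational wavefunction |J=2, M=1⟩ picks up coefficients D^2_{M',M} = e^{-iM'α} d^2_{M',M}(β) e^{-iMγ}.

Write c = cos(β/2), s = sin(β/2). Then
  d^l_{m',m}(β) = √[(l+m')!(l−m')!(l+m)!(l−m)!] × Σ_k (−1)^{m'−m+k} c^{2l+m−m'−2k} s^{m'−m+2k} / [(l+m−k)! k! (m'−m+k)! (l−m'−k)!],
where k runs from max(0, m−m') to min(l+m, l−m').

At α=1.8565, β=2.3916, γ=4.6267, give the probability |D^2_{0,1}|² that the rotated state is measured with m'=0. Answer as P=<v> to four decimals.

P=0.3731

Split into d^2_{0,1}(β=2.3916) × two z-phases.
Half-angle: c=0.366269, s=0.930509. N=√(2·2·6·1)=4.898979
Admissible k: 1..2 (factorial args all ≥0)
  k=1: (−1)^0·4.8990/(2)·0.3663^3·0.9305^1 = +0.111995
  k=2: (−1)^1·4.8990/(2)·0.3663^1·0.9305^3 = -0.722832
d^2_{0,1}(2.3916) = +0.111995 -0.722832 = -0.610838
|D^2_{0,1}|² = |d^2_{0,1}(β)|² = (-0.610838)² = 0.373123 (the z-rotation phases have unit modulus)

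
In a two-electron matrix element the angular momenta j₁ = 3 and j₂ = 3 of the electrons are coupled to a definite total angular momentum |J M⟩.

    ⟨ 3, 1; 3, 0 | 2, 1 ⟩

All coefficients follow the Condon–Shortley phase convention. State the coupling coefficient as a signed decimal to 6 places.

triangle: 4!·2!·2!/9! = 96/362880
(j±m)!: 4!·2!·3!·3!·3!·1! = 10368
prefactor² = (2J+1)·Δ·N² = 96/7
  k=1: −1/(1!·3!·1!·2!·1!·0!) = -1/12
  k=2: +1/(2!·2!·0!·1!·2!·1!) = 1/8
Σ = 1/24  ⇒  CG² = 96/7·(1/24)² = 1/42
CG = +√(1/42) = +0.154303

+0.154303  (= +√(1/42))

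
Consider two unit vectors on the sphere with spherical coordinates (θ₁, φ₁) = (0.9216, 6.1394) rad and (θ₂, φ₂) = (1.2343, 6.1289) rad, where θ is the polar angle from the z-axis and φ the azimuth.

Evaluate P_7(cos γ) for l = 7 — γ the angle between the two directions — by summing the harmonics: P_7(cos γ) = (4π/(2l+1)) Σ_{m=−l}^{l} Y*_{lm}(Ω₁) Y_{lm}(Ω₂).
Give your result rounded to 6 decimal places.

0.030081

Term-by-term m-sum for l=7 (normalisation 4π/15 = 0.837758):
  m=-7: Y*=+0.054423-0.085982i  Y=+0.157350+0.294435i  product +0.033880+0.002495i
  m=-6: Y*=+0.187935-0.219499i  Y=+0.262719+0.349139i  product +0.126010+0.007949i
  m=-5: Y*=+0.332189-0.290722i  Y=+0.082249+0.079982i  product +0.050575+0.002658i
  m=-4: Y*=+0.262478-0.170150i  Y=-0.248287-0.176185i  product -0.095148-0.003999i
  m=-3: Y*=-0.102635+0.047239i  Y=-0.207778-0.103683i  product +0.026223+0.000826i
  m=-2: Y*=-0.351157+0.103861i  Y=+0.206438+0.065803i  product -0.079327-0.001666i
  m=-1: Y*=-0.042122+0.006099i  Y=+0.261557+0.040678i  product -0.011265-0.000118i
  m=+0: Y*=+0.350963-0.000000i  Y=-0.188021+0.000000i  product -0.065989+0.000000i
  m=+1: Y*=+0.042122+0.006099i  Y=-0.261557+0.040678i  product -0.011265+0.000118i
  m=+2: Y*=-0.351157-0.103861i  Y=+0.206438-0.065803i  product -0.079327+0.001666i
  m=+3: Y*=+0.102635+0.047239i  Y=+0.207778-0.103683i  product +0.026223-0.000826i
  m=+4: Y*=+0.262478+0.170150i  Y=-0.248287+0.176185i  product -0.095148+0.003999i
  m=+5: Y*=-0.332189-0.290722i  Y=-0.082249+0.079982i  product +0.050575-0.002658i
  m=+6: Y*=+0.187935+0.219499i  Y=+0.262719-0.349139i  product +0.126010-0.007949i
  m=+7: Y*=-0.054423-0.085982i  Y=-0.157350+0.294435i  product +0.033880-0.002495i
Accumulated sum +0.035907+0.000000i; after 4π/(2l+1) scaling, +0.030081+0.000000i ⇒ P_7 = 0.030081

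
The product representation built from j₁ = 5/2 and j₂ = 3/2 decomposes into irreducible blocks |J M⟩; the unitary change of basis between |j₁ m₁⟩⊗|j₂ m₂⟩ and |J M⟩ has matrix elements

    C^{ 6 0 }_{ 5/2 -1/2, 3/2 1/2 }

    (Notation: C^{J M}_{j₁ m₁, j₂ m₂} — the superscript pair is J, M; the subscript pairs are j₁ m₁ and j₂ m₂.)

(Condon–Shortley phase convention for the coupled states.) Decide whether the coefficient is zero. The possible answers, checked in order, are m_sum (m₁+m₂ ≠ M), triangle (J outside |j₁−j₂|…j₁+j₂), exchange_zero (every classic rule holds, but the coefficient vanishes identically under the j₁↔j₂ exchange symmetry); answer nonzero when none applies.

triangle

m-sum: m₁+m₂ = -1/2+1/2 = 0, M = 0  ✓
triangle: need |j₁−j₂| ≤ J ≤ j₁+j₂, i.e. J ∈ [1, 4]; J = 6 is outside ✗ ⇒ coefficient is 0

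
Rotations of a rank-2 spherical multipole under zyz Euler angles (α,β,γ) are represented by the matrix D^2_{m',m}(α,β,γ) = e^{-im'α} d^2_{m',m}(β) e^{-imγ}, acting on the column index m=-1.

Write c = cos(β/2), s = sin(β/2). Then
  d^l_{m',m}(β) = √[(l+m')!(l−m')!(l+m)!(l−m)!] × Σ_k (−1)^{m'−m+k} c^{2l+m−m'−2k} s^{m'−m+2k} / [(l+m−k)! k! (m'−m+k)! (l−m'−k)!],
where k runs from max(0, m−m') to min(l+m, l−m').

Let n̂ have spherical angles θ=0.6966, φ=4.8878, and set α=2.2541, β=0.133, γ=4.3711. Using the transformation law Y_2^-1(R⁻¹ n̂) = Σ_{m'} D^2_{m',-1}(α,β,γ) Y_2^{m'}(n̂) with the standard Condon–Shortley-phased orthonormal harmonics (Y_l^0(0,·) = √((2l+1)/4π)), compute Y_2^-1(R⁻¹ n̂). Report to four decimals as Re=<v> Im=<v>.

Re=-0.0392 Im=0.3836

Need the full column D^2_{m',-1} for m'=−2..2 at α=2.2541, β=0.1330, γ=4.3711.
cos(β/2)=0.997790, sin(β/2)=0.066451
d^2_{-2,-1}: single k=1 term ⇒ +0.132023;  D = -0.112863+0.068497i
d^2_{-1,-1}: k∈[0..1] ⇒ +0.991188 -0.013189 = +0.977999;  D = +0.921354+0.328007i
d^2_{0,-1}: k∈[0..1] ⇒ -0.161694 +0.000717 = -0.160977;  D = +0.053879+0.151692i
d^2_{1,-1}: k∈[0..1] ⇒ +0.013189 -0.000019 = +0.013169;  D = -0.006841+0.011253i
d^2_{2,-1}: single k=0 term ⇒ -0.000586;  D = -0.000580+0.000080i
Y_2^{m'}(θ=0.6966,φ=4.8878) and Σ D·Y over m':
  (-0.1129+0.0685i)·(-0.1493+0.0546i)  (+0.9214+0.3280i)·(+0.0663+0.3744i)  (+0.0539+0.1517i)·(+0.2413+0.0000i)  (-0.0068+0.0113i)·(-0.0663+0.3744i)  (-0.0006+0.0001i)·(-0.1493-0.0546i)
Y_2^-1(R⁻¹ n̂) = -0.039220+0.383600i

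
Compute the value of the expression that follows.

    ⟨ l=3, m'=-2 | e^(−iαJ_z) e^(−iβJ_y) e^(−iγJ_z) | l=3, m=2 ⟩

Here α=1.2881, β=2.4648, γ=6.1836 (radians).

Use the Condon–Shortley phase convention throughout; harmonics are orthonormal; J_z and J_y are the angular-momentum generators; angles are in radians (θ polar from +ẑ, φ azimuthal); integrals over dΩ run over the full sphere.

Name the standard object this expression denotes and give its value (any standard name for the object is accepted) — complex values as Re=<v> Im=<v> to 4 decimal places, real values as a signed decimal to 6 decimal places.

Wigner D-matrix element, Re=0.2504 Im=-0.0960

This is a Wigner D-matrix element — the rotation-matrix element ⟨l m'| R(α,β,γ) |l m⟩ in the angular-momentum basis.
Split into d^3_{-2,2}(β=2.4648) × two z-phases.
Half-angle: c=0.331975, s=0.943288. N=√(1·120·120·1)=120.000000
k∈{4,5} keeps every argument non-negative
  k=4: (−1)^0·120.0000/(24)·0.3320^2·0.9433^4 = +0.436273
  k=5: (−1)^1·120.0000/(120)·0.3320^0·0.9433^6 = -0.704477
d^3_{-2,2}(2.4648) = +0.436273 -0.704477 = -0.268204
Attach z-rotation phases: D = e^{-i(-2)(1.2881)}·(-0.268204)·e^{-i(2)(6.1836)} = +0.250419-0.096041i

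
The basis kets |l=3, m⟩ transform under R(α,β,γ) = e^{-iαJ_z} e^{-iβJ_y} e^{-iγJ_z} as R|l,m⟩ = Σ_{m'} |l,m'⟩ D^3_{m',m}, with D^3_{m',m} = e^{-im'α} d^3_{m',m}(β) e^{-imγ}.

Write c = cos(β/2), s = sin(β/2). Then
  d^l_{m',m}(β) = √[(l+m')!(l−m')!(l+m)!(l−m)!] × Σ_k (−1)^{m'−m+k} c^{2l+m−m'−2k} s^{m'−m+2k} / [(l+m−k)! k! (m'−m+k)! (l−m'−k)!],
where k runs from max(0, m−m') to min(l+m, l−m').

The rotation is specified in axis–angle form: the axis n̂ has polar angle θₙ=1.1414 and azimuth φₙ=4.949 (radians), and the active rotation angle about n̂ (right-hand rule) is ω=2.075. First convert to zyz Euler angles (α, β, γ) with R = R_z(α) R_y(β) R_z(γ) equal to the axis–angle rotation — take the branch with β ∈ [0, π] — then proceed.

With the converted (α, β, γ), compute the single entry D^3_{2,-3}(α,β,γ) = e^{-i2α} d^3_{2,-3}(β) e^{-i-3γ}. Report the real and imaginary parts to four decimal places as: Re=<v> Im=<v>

Axis–angle → zyz. n̂ = (sinθₙcosφₙ, sinθₙsinφₙ, cosθₙ) = (+0.213129, -0.883885, +0.416322), ω = 2.0750.
R = I cosω + sinω [n̂]ₓ + (1−cosω) n̂n̂ᵀ gives
  R = [-0.415742, -0.643905, -0.642297; +0.085124, +0.675573, -0.732363; +0.905490, -0.359149, -0.226052]
β = atan2(√(R₁₃²+R₂₃²), R₃₃) = 1.798819; α = atan2(R₂₃, R₁₃) mod 2π = 3.992416; γ = atan2(R₃₂, −R₃₁) mod 2π = 3.519194
D^3_{2,-3}(3.9924,1.7988,3.5192) = e^{-i·2·3.9924}·d^3_{2,-3}(1.7988)·e^{-i·-3·3.5192}. Compute d first:
With c≡cos(β/2)=0.622072 and s≡sin(β/2)=0.782960, N=[120·1·1·720]^{1/2}=293.938769
The bounds max(0,m−m')=0 and min(l+m,l−m')=0 give 1 term
  k=0: (−1)^5·293.9388/(120)·0.6221^1·0.7830^5 = -0.448346
d^3_{2,-3}(1.7988) = -0.448346
Phases: e^{-i·(2)·3.9924}=-0.130478-0.991451i, e^{-i·(-3)·3.5192}=-0.424121-0.905605i ⇒ D=+0.377743-0.241505i

Re=0.3777 Im=-0.2415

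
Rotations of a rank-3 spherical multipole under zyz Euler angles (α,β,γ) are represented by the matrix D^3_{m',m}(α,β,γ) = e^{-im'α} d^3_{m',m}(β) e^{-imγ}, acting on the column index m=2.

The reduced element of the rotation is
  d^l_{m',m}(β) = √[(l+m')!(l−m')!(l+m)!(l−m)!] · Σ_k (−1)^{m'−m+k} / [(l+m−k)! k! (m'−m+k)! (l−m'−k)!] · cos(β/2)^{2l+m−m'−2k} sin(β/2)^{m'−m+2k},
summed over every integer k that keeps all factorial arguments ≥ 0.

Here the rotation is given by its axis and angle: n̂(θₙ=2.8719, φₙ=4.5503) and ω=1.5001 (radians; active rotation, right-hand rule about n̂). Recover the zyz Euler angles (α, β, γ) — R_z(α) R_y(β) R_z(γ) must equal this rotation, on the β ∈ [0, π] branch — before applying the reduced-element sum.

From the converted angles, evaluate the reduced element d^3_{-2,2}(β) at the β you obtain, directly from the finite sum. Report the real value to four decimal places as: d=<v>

d=0.0052

Axis–angle → zyz. n̂ = (sinθₙcosφₙ, sinθₙsinφₙ, cosθₙ) = (-0.042997, -0.262943, -0.963853), ω = 1.5001.
R = I cosω + sinω [n̂]ₓ + (1−cosω) n̂n̂ᵀ gives
  R = [+0.072356, +0.971952, -0.223770; -0.950938, +0.134893, +0.278426; +0.300802, +0.192646, +0.934027]
β = atan2(√(R₁₃²+R₂₃²), R₃₃) = 0.365272; α = atan2(R₂₃, R₁₃) mod 2π = 2.247788; γ = atan2(R₃₂, −R₃₁) mod 2π = 2.571966
d^3_{-2,2}(β=0.3653) via the finite sum:
With c≡cos(β/2)=0.983368 and s≡sin(β/2)=0.181622, N=[1·120·120·1]^{1/2}=120.000000
k: max(0,(2)−(-2))=4 … min(3+(2),3−(-2))=5
  k=4: (−1)^0·120.0000/(24)·0.9834^2·0.1816^4 = +0.005261
  k=5: (−1)^1·120.0000/(120)·0.9834^0·0.1816^6 = -0.000036
d^3_{-2,2}(0.3653) = +0.005261 -0.000036 = +0.005225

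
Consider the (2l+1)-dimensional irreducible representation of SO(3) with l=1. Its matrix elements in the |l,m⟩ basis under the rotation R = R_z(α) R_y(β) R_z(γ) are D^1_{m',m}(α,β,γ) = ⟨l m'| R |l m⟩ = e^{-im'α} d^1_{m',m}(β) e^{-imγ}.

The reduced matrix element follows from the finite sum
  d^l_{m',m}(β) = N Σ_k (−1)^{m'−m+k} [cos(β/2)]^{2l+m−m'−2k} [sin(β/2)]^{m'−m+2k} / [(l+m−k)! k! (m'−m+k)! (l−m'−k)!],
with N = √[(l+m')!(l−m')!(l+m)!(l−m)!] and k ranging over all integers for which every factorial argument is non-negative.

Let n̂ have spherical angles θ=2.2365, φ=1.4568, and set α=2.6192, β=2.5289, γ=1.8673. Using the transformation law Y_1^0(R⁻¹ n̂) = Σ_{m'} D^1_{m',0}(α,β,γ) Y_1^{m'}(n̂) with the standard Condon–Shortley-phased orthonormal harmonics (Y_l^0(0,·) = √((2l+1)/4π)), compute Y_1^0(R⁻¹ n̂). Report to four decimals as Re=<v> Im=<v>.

Re=0.3346 Im=0.0000

Need the full column D^1_{m',0} for m'=−1..1 at α=2.6192, β=2.5289, γ=1.8673.
cos(β/2)=0.301577, sin(β/2)=0.953442
d^1_{-1,0}: single k=1 term ⇒ +0.406638;  D = -0.352403+0.202894i
d^1_{0,0}: k∈[0..1] ⇒ +0.090949 -0.909051 = -0.818103;  D = -0.818103+0.000000i
d^1_{1,0}: single k=0 term ⇒ -0.406638;  D = +0.352403+0.202894i
Y_1^{m'}(θ=2.2365,φ=1.4568) and Σ D·Y over m':
  (-0.3524+0.2029i)·(+0.0309-0.2700i)  (-0.8181+0.0000i)·(-0.3018+0.0000i)  (+0.3524+0.2029i)·(-0.0309-0.2700i)
Y_1^0(R⁻¹ n̂) = +0.334639+0.000000i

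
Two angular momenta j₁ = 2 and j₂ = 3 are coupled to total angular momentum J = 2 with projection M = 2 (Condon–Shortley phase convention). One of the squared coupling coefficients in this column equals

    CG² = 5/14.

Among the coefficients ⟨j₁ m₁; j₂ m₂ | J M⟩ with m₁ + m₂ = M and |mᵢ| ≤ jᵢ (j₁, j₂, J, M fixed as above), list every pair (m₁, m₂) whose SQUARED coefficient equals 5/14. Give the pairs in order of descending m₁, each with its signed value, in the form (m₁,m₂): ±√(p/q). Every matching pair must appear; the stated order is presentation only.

(0,2): +√(5/14); (-1,3): −√(5/14)

Admissible pairs with m₁+m₂ = M = 2: (-1,3), (0,2), (1,1), (2,0)
  (m₁,m₂)=(2,0): CG² = 1/14, CG = +√(1/14)
  (m₁,m₂)=(1,1): CG² = 3/14, CG = −√(3/14)
  (m₁,m₂)=(0,2): CG² = 5/14, CG = +√(5/14)   ← matches the target
  (m₁,m₂)=(-1,3): CG² = 5/14, CG = −√(5/14)   ← matches the target
Pairs with CG² = 5/14: (0,2): +√(5/14); (-1,3): −√(5/14)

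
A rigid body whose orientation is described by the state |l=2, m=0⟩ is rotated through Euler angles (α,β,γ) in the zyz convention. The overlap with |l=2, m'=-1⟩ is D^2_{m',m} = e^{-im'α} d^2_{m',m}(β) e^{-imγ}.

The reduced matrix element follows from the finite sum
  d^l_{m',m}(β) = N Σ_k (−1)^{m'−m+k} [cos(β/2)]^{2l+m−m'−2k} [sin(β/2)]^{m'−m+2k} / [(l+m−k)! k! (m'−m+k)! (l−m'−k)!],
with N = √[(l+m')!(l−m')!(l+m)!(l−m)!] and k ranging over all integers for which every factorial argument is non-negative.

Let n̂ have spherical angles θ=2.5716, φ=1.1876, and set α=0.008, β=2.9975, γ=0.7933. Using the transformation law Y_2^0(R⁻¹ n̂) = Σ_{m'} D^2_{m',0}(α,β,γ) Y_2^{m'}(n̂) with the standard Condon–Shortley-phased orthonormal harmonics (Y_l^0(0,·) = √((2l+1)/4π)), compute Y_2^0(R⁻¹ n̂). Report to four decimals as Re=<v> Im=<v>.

Re=0.3888 Im=0.0000

Need the full column D^2_{m',0} for m'=−2..2 at α=0.0080, β=2.9975, γ=0.7933.
cos(β/2)=0.071984, sin(β/2)=0.997406
d^2_{-2,0}: single k=2 term ⇒ +0.012627;  D = +0.012625+0.000202i
d^2_{-1,0}: k∈[1..2] ⇒ +0.000911 -0.174955 = -0.174044;  D = -0.174039-0.001392i
d^2_{0,0}: k∈[0..2] ⇒ +0.000027 -0.020619 +0.989663 = +0.969071;  D = +0.969071+0.000000i
d^2_{1,0}: k∈[0..1] ⇒ -0.000911 +0.174955 = +0.174044;  D = +0.174039-0.001392i
d^2_{2,0}: single k=0 term ⇒ +0.012627;  D = +0.012625-0.000202i
Y_2^{m'}(θ=2.5716,φ=1.1876) and Σ D·Y over m':
  (+0.0126+0.0002i)·(-0.0810-0.0780i)  (-0.1740-0.0014i)·(-0.1312+0.3255i)  (+0.9691+0.0000i)·(+0.3553+0.0000i)  (+0.1740-0.0014i)·(+0.1312+0.3255i)  (+0.0126-0.0002i)·(-0.0810+0.0780i)
Y_2^0(R⁻¹ n̂) = +0.388842+0.000000i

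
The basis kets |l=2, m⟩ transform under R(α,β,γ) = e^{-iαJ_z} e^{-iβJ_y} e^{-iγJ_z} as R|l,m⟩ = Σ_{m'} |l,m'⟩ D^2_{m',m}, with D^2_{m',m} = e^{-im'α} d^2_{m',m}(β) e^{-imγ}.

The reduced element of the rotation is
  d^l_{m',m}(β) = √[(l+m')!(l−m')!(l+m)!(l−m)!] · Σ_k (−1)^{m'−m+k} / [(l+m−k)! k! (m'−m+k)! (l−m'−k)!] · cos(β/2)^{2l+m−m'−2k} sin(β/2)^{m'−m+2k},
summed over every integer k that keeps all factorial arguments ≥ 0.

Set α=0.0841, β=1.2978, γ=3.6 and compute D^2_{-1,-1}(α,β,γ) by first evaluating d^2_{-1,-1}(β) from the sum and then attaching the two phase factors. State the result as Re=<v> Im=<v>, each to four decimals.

Re=0.2505 Im=0.1510

First d^2_{-1,-1}(β=1.2978), then the phase factors e^{-i(-1)α} and e^{-i(-1)γ}:
Half-angle: c=0.796749, s=0.604310. N=√(1·6·1·6)=6.000000
The bounds max(0,m−m')=0 and min(l+m,l−m')=1 give 2 terms
  k=0: (−1)^0·6.0000/(6)·0.7967^4·0.6043^0 = +0.402982
  k=1: (−1)^1·6.0000/(2)·0.7967^2·0.6043^2 = -0.695480
d^2_{-1,-1}(1.2978) = +0.402982 -0.695480 = -0.292497
Phases: e^{-i·(-1)·0.0841}=+0.996466+0.084001i, e^{-i·(-1)·3.6000}=-0.896758-0.442520i ⇒ D=+0.250499+0.151012i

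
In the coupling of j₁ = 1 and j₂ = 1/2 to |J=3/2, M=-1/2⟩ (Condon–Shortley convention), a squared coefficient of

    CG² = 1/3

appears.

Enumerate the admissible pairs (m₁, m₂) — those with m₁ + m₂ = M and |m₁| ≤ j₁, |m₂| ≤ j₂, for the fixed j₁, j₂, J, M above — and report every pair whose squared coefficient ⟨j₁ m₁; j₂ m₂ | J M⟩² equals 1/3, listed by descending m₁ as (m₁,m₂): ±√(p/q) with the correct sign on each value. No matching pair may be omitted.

Admissible pairs with m₁+m₂ = M = -1/2: (-1,1/2), (0,-1/2)
  (m₁,m₂)=(0,-1/2): CG² = 2/3, CG = +√(2/3)
  (m₁,m₂)=(-1,1/2): CG² = 1/3, CG = +√(1/3)   ← matches the target
Pairs with CG² = 1/3: (-1,1/2): +√(1/3)

(-1,1/2): +√(1/3)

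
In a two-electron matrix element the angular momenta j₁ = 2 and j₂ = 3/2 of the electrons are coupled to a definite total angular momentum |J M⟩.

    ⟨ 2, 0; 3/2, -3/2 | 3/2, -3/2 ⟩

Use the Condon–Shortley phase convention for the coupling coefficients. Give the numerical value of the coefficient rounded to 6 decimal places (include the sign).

√[4·2!2!1!/6! · 2!2!0!3!0!3!] = √(16/5)
  +(−1)^0/∏(0,2,2,0,0,1)! = 1/4  (running 1/4)
⟨..|..⟩ = √(16/5)·(1/4) = +0.447214

+√(1/5) = +0.447214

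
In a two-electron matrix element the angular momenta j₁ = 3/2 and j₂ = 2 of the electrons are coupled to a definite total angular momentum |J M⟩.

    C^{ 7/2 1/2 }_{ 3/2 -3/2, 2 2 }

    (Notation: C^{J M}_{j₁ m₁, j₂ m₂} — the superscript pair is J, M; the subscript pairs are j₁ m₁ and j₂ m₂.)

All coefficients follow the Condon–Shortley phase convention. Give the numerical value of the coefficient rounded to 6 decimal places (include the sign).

+√(1/35) = +0.169031

j₁+j₂−J=0  J+j₁−j₂=3  J−j₁+j₂=4  j₁+j₂+J+1=8
(j₁±m₁, j₂±m₂, J±M) = (0,3,4,0,4,3)
P² = 20736/35
sum k=0..0:
  [0] +1/144 = 1/144
S = 1/144
C² = P²·S² = 1/35 ; C = +0.169031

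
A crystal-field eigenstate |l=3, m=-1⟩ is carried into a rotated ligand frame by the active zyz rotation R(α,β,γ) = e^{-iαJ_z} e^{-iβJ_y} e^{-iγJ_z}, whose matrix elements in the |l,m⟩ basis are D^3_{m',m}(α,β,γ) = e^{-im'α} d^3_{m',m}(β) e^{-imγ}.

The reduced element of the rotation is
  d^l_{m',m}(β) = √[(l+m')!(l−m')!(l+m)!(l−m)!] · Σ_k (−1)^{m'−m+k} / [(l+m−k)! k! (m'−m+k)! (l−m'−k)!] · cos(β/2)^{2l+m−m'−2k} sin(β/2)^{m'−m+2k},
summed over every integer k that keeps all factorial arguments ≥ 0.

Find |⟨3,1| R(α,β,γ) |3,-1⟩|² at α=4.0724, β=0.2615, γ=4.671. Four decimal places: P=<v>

P=0.0093

First d^3_{1,-1}(β=0.2615), then the phase factors e^{-i(1)α} and e^{-i(-1)γ}:
c=cos(0.261500/2)=0.991464, s=sin(0.261500/2)=0.130378; N=√[24·2·2·24]=48.000000
k∈{0,1,2} keeps every argument non-negative
  k=0: (−1)^2·48.0000/(8)·0.9915^4·0.1304^2 = +0.098552
  k=1: (−1)^3·48.0000/(6)·0.9915^2·0.1304^4 = -0.002272
  k=2: (−1)^4·48.0000/(48)·0.9915^0·0.1304^6 = +0.000005
d^3_{1,-1}(0.2615) = +0.098552 -0.002272 +0.000005 = +0.096285
|D^3_{1,-1}|² = |d^3_{1,-1}(β)|² = (+0.096285)² = 0.009271 (the z-rotation phases have unit modulus)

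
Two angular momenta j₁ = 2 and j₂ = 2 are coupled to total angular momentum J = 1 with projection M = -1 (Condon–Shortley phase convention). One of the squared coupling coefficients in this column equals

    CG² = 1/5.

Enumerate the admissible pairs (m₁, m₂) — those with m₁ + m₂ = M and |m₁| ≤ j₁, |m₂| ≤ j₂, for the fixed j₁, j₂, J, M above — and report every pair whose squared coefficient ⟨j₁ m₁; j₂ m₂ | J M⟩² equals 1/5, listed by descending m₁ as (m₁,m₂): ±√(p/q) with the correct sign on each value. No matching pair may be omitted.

(1,-2): +√(1/5); (-2,1): −√(1/5)

Admissible pairs with m₁+m₂ = M = -1: (-2,1), (-1,0), (0,-1), (1,-2)
  (m₁,m₂)=(1,-2): CG² = 1/5, CG = +√(1/5)   ← matches the target
  (m₁,m₂)=(0,-1): CG² = 3/10, CG = −√(3/10)
  (m₁,m₂)=(-1,0): CG² = 3/10, CG = +√(3/10)
  (m₁,m₂)=(-2,1): CG² = 1/5, CG = −√(1/5)   ← matches the target
Pairs with CG² = 1/5: (1,-2): +√(1/5); (-2,1): −√(1/5)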